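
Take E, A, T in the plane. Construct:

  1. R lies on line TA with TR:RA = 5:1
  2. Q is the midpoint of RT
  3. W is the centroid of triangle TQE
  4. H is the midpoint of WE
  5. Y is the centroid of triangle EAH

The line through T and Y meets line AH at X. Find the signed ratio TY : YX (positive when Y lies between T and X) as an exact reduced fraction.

Assign E = (0, 0), A = (1, 0), T = (0, 1) — the answer is frame-independent, so this choice is without loss of generality.
1. R lies on line TA with TR:RA = 5:1 ⇒ R = (5/6, 1/6)
2. Q is the midpoint of RT ⇒ Q = (5/12, 7/12)
3. W is the centroid of triangle TQE ⇒ W = (5/36, 19/36)
4. H is the midpoint of WE ⇒ H = (5/72, 19/72)
5. Y is the centroid of triangle EAH ⇒ Y = (77/216, 19/216)
line TY meets AH at X = (154/489, 95/489)
Y = T + t·(X−T) with t = 163/144, so TY:YX = 163/144:-19/144

TY:YX = -163/19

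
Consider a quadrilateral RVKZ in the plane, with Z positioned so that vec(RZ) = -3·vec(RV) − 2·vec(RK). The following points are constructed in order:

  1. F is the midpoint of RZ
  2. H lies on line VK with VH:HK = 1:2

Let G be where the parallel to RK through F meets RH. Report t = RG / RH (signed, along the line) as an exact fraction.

Work in coordinates with R = (0, 0), V = (1, 0), K = (0, 1), Z = (-3, -2).
1. F is the midpoint of RZ ⇒ F = (-3/2, -1)
2. H lies on line VK with VH:HK = 1:2 ⇒ H = (2/3, 1/3)
through F parallel to RK: direction (0, 1); meets RH at G = (-3/2, -3/4)
G = R + t·(H−R) with t = -9/4

t = -9/4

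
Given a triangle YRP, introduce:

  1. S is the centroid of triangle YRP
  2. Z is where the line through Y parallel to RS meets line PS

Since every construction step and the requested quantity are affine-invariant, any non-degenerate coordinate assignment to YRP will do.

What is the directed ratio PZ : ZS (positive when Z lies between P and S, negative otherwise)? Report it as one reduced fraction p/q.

Assign Y = (0, 0), R = (1, 0), P = (0, 1) — the answer is frame-independent, so this choice is without loss of generality.
1. S is the centroid of triangle YRP ⇒ S = (1/3, 1/3)
2. Z is where the line through Y parallel to RS meets line PS ⇒ Z = (2/3, -1/3)
Z = P + t·(S−P) with t = 2, so PZ:ZS = t:(1−t) = 2:-1

PZ:ZS = -2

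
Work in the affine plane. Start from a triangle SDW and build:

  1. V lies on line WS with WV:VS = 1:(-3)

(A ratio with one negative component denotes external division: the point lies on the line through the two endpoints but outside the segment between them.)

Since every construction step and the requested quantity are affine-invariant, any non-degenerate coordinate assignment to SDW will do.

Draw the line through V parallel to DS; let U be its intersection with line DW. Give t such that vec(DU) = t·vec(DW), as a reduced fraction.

t = 3/2

Work in coordinates with S = (0, 0), D = (1, 0), W = (0, 1).
1. V lies on line WS with WV:VS = 1:(-3) ⇒ V = (0, 3/2)
through V parallel to DS: direction (-1, 0); meets DW at U = (-1/2, 3/2)
U = D + t·(W−D) with t = 3/2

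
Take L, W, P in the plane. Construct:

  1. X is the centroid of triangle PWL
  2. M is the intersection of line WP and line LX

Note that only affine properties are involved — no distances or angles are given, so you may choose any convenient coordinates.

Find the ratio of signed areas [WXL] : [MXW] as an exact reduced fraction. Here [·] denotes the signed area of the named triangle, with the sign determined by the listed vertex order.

Set L = (0, 0), W = (1, 0), P = (0, 1); any affine frame gives the same invariant.
1. X is the centroid of triangle PWL ⇒ X = (1/3, 1/3)
2. M is the intersection of line WP and line LX ⇒ M = (1/2, 1/2)
2·[WXL] = 1/3, 2·[MXW] = 1/6
[WXL]:[MXW] = 1/3:1/6 = 2

[WXL]:[MXW] = 2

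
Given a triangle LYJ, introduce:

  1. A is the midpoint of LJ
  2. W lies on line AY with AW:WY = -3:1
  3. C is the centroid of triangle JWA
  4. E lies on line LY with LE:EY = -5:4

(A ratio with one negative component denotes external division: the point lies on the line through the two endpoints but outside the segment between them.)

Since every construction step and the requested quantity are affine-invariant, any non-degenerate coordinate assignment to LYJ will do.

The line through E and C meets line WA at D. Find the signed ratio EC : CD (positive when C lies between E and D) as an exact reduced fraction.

Set L = (0, 0), Y = (1, 0), J = (0, 1); any affine frame gives the same invariant.
1. A is the midpoint of LJ ⇒ A = (0, 1/2)
2. W lies on line AY with AW:WY = -3:1 ⇒ W = (3/2, -1/4)
3. C is the centroid of triangle JWA ⇒ C = (1/2, 5/12)
4. E lies on line LY with LE:EY = -5:4 ⇒ E = (5, 0)
line EC meets WA at D = (1/11, 5/11)
C = E + t·(D−E) with t = 11/12, so EC:CD = 11/12:1/12

EC:CD = 11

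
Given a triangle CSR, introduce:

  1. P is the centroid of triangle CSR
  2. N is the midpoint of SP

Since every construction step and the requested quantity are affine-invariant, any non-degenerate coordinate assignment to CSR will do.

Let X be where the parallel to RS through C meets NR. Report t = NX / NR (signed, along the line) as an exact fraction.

Choose coordinates C = (0, 0), S = (1, 0), R = (0, 1).
1. P is the centroid of triangle CSR ⇒ P = (1/3, 1/3)
2. N is the midpoint of SP ⇒ N = (2/3, 1/6)
through C parallel to RS: direction (1, -1); meets NR at X = (4, -4)
X = N + t·(R−N) with t = -5

t = -5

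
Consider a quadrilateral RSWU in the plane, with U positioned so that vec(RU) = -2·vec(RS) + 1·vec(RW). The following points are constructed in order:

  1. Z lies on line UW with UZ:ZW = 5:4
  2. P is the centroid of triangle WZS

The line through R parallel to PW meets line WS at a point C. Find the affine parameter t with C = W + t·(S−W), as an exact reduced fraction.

t = -1/8

Choose coordinates R = (0, 0), S = (1, 0), W = (0, 1), U = (-2, 1).
1. Z lies on line UW with UZ:ZW = 5:4 ⇒ Z = (-8/9, 1)
2. P is the centroid of triangle WZS ⇒ P = (1/27, 2/3)
through R parallel to PW: direction (-1/27, 1/3); meets WS at C = (-1/8, 9/8)
C = W + t·(S−W) with t = -1/8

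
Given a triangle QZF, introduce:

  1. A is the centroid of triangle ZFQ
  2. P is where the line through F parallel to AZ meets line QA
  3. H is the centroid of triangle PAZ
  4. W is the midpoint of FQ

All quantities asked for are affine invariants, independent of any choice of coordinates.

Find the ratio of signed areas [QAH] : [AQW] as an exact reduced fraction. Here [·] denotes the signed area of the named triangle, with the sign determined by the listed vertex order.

Work in coordinates with Q = (0, 0), Z = (1, 0), F = (0, 1).
1. A is the centroid of triangle ZFQ ⇒ A = (1/3, 1/3)
2. P is where the line through F parallel to AZ meets line QA ⇒ P = (2/3, 2/3)
3. H is the centroid of triangle PAZ ⇒ H = (2/3, 1/3)
4. W is the midpoint of FQ ⇒ W = (0, 1/2)
2·[QAH] = -1/9, 2·[AQW] = -1/6
[QAH]:[AQW] = -1/9:-1/6 = 2/3

[QAH]:[AQW] = 2/3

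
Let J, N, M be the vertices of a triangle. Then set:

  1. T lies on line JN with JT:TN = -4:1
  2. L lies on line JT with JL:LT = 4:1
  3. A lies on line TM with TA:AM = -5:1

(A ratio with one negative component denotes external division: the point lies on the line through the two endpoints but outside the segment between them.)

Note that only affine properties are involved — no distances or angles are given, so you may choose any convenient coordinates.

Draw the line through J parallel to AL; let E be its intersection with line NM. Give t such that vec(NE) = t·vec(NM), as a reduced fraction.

Assign J = (0, 0), N = (1, 0), M = (0, 1) — the answer is frame-independent, so this choice is without loss of generality.
1. T lies on line JN with JT:TN = -4:1 ⇒ T = (4/3, 0)
2. L lies on line JT with JL:LT = 4:1 ⇒ L = (16/15, 0)
3. A lies on line TM with TA:AM = -5:1 ⇒ A = (-1/3, 5/4)
through J parallel to AL: direction (7/5, -5/4); meets NM at E = (28/3, -25/3)
E = N + t·(M−N) with t = -25/3

t = -25/3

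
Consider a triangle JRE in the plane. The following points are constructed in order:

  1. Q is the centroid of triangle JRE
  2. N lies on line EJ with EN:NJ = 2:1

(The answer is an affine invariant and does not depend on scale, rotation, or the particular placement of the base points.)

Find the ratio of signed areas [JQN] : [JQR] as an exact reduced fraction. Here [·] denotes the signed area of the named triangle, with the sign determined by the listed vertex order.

Choose coordinates J = (0, 0), R = (1, 0), E = (0, 1).
1. Q is the centroid of triangle JRE ⇒ Q = (1/3, 1/3)
2. N lies on line EJ with EN:NJ = 2:1 ⇒ N = (0, 1/3)
2·[JQN] = 1/9, 2·[JQR] = -1/3
[JQN]:[JQR] = 1/9:-1/3 = -1/3

[JQN]:[JQR] = -1/3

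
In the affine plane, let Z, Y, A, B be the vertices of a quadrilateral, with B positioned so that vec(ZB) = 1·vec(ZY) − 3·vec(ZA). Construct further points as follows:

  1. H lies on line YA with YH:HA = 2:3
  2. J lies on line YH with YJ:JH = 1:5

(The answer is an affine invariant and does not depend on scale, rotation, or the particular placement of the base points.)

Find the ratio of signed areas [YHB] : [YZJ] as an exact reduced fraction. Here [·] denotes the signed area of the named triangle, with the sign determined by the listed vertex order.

Choose coordinates Z = (0, 0), Y = (1, 0), A = (0, 1), B = (1, -3).
1. H lies on line YA with YH:HA = 2:3 ⇒ H = (3/5, 2/5)
2. J lies on line YH with YJ:JH = 1:5 ⇒ J = (14/15, 1/15)
2·[YHB] = 6/5, 2·[YZJ] = -1/15
[YHB]:[YZJ] = 6/5:-1/15 = -18

[YHB]:[YZJ] = -18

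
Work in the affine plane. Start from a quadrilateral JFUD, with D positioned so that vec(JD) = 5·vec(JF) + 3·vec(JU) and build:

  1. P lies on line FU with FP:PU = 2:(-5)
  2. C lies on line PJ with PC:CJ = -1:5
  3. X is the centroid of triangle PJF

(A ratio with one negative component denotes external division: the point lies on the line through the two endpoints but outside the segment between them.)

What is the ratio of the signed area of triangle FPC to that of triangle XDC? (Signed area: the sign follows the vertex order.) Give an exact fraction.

Work in coordinates with J = (0, 0), F = (1, 0), U = (0, 1), D = (5, 3).
1. P lies on line FU with FP:PU = 2:(-5) ⇒ P = (5/3, -2/3)
2. C lies on line PJ with PC:CJ = -1:5 ⇒ C = (25/12, -5/6)
3. X is the centroid of triangle PJF ⇒ X = (8/9, -2/9)
2·[FPC] = 1/6, 2·[XDC] = -229/36
[FPC]:[XDC] = 1/6:-229/36 = -6/229

[FPC]:[XDC] = -6/229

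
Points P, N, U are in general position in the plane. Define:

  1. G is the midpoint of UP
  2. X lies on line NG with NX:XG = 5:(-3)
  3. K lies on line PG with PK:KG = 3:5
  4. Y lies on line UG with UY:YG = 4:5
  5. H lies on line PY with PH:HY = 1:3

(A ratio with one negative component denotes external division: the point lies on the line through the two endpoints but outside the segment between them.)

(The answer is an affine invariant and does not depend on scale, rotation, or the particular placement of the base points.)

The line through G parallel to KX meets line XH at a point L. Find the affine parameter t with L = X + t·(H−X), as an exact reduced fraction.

Work in coordinates with P = (0, 0), N = (1, 0), U = (0, 1).
1. G is the midpoint of UP ⇒ G = (0, 1/2)
2. X lies on line NG with NX:XG = 5:(-3) ⇒ X = (-3/2, 5/4)
3. K lies on line PG with PK:KG = 3:5 ⇒ K = (0, 3/16)
4. Y lies on line UG with UY:YG = 4:5 ⇒ Y = (0, 7/9)
5. H lies on line PY with PH:HY = 1:3 ⇒ H = (0, 7/36)
through G parallel to KX: direction (-3/2, 17/16); meets XH at L = (66, -185/4)
L = X + t·(H−X) with t = 45

t = 45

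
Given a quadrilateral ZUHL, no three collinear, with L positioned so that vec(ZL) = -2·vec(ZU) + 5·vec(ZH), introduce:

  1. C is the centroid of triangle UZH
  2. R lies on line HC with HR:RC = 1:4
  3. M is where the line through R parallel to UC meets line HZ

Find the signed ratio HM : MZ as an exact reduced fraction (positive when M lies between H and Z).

Set Z = (0, 0), U = (1, 0), H = (0, 1), L = (-2, 5); any affine frame gives the same invariant.
1. C is the centroid of triangle UZH ⇒ C = (1/3, 1/3)
2. R lies on line HC with HR:RC = 1:4 ⇒ R = (1/15, 13/15)
3. M is where the line through R parallel to UC meets line HZ ⇒ M = (0, 9/10)
M = H + t·(Z−H) with t = 1/10, so HM:MZ = t:(1−t) = 1/10:9/10

HM:MZ = 1/9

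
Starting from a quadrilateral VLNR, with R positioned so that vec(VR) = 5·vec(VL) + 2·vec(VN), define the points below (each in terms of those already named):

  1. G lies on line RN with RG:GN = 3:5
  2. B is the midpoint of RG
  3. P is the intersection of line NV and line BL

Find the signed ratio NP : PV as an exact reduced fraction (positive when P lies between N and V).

NP:PV = -78/29

Work in coordinates with V = (0, 0), L = (1, 0), N = (0, 1), R = (5, 2).
1. G lies on line RN with RG:GN = 3:5 ⇒ G = (25/8, 13/8)
2. B is the midpoint of RG ⇒ B = (65/16, 29/16)
3. P is the intersection of line NV and line BL ⇒ P = (0, -29/49)
P = N + t·(V−N) with t = 78/49, so NP:PV = t:(1−t) = 78/49:-29/49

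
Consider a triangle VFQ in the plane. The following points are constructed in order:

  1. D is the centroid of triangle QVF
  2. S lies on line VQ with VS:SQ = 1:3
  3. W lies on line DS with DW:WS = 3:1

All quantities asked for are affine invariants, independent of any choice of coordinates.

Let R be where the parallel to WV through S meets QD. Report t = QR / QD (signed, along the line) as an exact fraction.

t = 3/7

Choose coordinates V = (0, 0), F = (1, 0), Q = (0, 1).
1. D is the centroid of triangle QVF ⇒ D = (1/3, 1/3)
2. S lies on line VQ with VS:SQ = 1:3 ⇒ S = (0, 1/4)
3. W lies on line DS with DW:WS = 3:1 ⇒ W = (1/12, 13/48)
through S parallel to WV: direction (-1/12, -13/48); meets QD at R = (1/7, 5/7)
R = Q + t·(D−Q) with t = 3/7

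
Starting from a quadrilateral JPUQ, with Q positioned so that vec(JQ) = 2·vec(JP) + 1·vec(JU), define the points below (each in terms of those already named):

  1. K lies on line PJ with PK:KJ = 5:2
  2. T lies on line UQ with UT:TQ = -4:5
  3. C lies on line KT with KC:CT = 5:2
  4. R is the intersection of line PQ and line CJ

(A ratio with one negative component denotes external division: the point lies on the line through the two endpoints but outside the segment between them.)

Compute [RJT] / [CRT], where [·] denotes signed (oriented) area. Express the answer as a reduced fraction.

[RJT]:[CRT] = -49/360

Work in coordinates with J = (0, 0), P = (1, 0), U = (0, 1), Q = (2, 1).
1. K lies on line PJ with PK:KJ = 5:2 ⇒ K = (2/7, 0)
2. T lies on line UQ with UT:TQ = -4:5 ⇒ T = (-8, 1)
3. C lies on line KT with KC:CT = 5:2 ⇒ C = (-276/49, 5/7)
4. R is the intersection of line PQ and line CJ ⇒ R = (276/311, -35/311)
2·[RJT] = 4/311, 2·[CRT] = -1440/15239
[RJT]:[CRT] = 4/311:-1440/15239 = -49/360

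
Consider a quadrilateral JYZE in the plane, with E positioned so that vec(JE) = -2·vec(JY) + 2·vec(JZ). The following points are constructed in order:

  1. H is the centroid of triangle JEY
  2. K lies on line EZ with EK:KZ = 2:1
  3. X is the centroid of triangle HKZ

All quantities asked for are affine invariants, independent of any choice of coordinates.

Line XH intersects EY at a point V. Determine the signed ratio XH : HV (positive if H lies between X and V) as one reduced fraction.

Work in coordinates with J = (0, 0), Y = (1, 0), Z = (0, 1), E = (-2, 2).
1. H is the centroid of triangle JEY ⇒ H = (-1/3, 2/3)
2. K lies on line EZ with EK:KZ = 2:1 ⇒ K = (-2/3, 4/3)
3. X is the centroid of triangle HKZ ⇒ X = (-1/3, 1)
line XH meets EY at V = (-1/3, 8/9)
H = X + t·(V−X) with t = 3, so XH:HV = 3:-2

XH:HV = -3/2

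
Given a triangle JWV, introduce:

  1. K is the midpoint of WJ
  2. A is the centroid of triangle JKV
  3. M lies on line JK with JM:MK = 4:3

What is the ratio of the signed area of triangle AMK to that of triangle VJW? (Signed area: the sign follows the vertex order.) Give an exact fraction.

[AMK]:[VJW] = 1/14

Choose coordinates J = (0, 0), W = (1, 0), V = (0, 1).
1. K is the midpoint of WJ ⇒ K = (1/2, 0)
2. A is the centroid of triangle JKV ⇒ A = (1/6, 1/3)
3. M lies on line JK with JM:MK = 4:3 ⇒ M = (2/7, 0)
2·[AMK] = 1/14, 2·[VJW] = 1
[AMK]:[VJW] = 1/14:1 = 1/14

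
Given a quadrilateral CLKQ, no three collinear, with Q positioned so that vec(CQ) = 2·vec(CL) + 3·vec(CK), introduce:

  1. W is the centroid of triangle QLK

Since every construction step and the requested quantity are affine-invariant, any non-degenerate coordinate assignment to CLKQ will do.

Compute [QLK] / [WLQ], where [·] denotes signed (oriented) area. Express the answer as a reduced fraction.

Choose coordinates C = (0, 0), L = (1, 0), K = (0, 1), Q = (2, 3).
1. W is the centroid of triangle QLK ⇒ W = (1, 4/3)
2·[QLK] = -4, 2·[WLQ] = 4/3
[QLK]:[WLQ] = -4:4/3 = -3

[QLK]:[WLQ] = -3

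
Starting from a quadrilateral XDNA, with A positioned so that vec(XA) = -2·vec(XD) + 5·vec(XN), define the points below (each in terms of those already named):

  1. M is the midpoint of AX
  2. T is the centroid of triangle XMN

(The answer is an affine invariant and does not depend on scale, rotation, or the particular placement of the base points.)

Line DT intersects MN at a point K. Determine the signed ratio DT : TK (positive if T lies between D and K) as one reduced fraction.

Assign X = (0, 0), D = (1, 0), N = (0, 1), A = (-2, 5) — the answer is frame-independent, so this choice is without loss of generality.
1. M is the midpoint of AX ⇒ M = (-1, 5/2)
2. T is the centroid of triangle XMN ⇒ T = (-1/3, 7/6)
line DT meets MN at K = (1/5, 7/10)
T = D + t·(K−D) with t = 5/3, so DT:TK = 5/3:-2/3

DT:TK = -5/2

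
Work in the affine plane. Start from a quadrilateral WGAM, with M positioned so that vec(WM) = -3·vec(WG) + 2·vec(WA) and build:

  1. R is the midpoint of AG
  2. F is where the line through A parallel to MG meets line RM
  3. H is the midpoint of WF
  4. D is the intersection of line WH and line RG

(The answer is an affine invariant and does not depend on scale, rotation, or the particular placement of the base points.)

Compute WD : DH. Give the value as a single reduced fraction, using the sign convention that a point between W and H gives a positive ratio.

WD:DH = 2

Assign W = (0, 0), G = (1, 0), A = (0, 1), M = (-3, 2) — the answer is frame-independent, so this choice is without loss of generality.
1. R is the midpoint of AG ⇒ R = (1/2, 1/2)
2. F is where the line through A parallel to MG meets line RM ⇒ F = (4, -1)
3. H is the midpoint of WF ⇒ H = (2, -1/2)
4. D is the intersection of line WH and line RG ⇒ D = (4/3, -1/3)
D = W + t·(H−W) with t = 2/3, so WD:DH = t:(1−t) = 2/3:1/3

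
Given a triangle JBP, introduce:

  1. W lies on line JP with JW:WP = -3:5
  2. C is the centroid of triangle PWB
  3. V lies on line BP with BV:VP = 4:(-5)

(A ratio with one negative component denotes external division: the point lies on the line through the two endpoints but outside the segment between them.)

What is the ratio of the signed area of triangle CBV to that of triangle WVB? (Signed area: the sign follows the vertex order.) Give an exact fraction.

[CBV]:[WVB] = -1/3

Work in coordinates with J = (0, 0), B = (1, 0), P = (0, 1).
1. W lies on line JP with JW:WP = -3:5 ⇒ W = (0, -3/2)
2. C is the centroid of triangle PWB ⇒ C = (1/3, -1/6)
3. V lies on line BP with BV:VP = 4:(-5) ⇒ V = (5, -4)
2·[CBV] = -10/3, 2·[WVB] = 10
[CBV]:[WVB] = -10/3:10 = -1/3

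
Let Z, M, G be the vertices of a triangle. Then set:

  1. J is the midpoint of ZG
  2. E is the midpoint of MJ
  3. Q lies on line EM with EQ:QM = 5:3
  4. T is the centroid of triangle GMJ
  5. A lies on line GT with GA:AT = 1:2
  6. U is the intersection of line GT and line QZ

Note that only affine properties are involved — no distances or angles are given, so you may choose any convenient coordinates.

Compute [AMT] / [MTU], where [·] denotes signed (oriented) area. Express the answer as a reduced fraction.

[AMT]:[MTU] = -7/9

Work in coordinates with Z = (0, 0), M = (1, 0), G = (0, 1).
1. J is the midpoint of ZG ⇒ J = (0, 1/2)
2. E is the midpoint of MJ ⇒ E = (1/2, 1/4)
3. Q lies on line EM with EQ:QM = 5:3 ⇒ Q = (13/16, 3/32)
4. T is the centroid of triangle GMJ ⇒ T = (1/3, 1/2)
5. A lies on line GT with GA:AT = 1:2 ⇒ A = (1/9, 5/6)
6. U is the intersection of line GT and line QZ ⇒ U = (13/21, 1/14)
2·[AMT] = -1/9, 2·[MTU] = 1/7
[AMT]:[MTU] = -1/9:1/7 = -7/9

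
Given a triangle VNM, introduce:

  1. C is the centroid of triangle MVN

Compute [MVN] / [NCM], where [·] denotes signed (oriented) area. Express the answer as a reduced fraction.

[MVN]:[NCM] = -3

Assign V = (0, 0), N = (1, 0), M = (0, 1) — the answer is frame-independent, so this choice is without loss of generality.
1. C is the centroid of triangle MVN ⇒ C = (1/3, 1/3)
2·[MVN] = 1, 2·[NCM] = -1/3
[MVN]:[NCM] = 1:-1/3 = -3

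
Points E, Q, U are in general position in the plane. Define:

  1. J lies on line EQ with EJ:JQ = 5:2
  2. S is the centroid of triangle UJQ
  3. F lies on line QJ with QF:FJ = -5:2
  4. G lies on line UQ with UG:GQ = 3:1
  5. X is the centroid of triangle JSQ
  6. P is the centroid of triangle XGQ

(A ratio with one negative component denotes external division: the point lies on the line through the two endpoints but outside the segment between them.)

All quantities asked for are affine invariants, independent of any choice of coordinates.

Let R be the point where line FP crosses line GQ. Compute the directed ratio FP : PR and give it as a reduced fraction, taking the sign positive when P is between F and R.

Assign E = (0, 0), Q = (1, 0), U = (0, 1) — the answer is frame-independent, so this choice is without loss of generality.
1. J lies on line EQ with EJ:JQ = 5:2 ⇒ J = (5/7, 0)
2. S is the centroid of triangle UJQ ⇒ S = (4/7, 1/3)
3. F lies on line QJ with QF:FJ = -5:2 ⇒ F = (11/21, 0)
4. G lies on line UQ with UG:GQ = 3:1 ⇒ G = (3/4, 1/4)
5. X is the centroid of triangle JSQ ⇒ X = (16/21, 1/9)
6. P is the centroid of triangle XGQ ⇒ P = (211/252, 13/108)
line FP meets GQ at R = (427/492, 65/492)
P = F + t·(R−F) with t = 41/45, so FP:PR = 41/45:4/45

FP:PR = 41/4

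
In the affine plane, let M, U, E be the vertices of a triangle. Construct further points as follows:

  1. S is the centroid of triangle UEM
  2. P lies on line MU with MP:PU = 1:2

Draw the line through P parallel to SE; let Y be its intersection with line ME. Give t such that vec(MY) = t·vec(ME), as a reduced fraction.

t = 2/3

Assign M = (0, 0), U = (1, 0), E = (0, 1) — the answer is frame-independent, so this choice is without loss of generality.
1. S is the centroid of triangle UEM ⇒ S = (1/3, 1/3)
2. P lies on line MU with MP:PU = 1:2 ⇒ P = (1/3, 0)
through P parallel to SE: direction (-1/3, 2/3); meets ME at Y = (0, 2/3)
Y = M + t·(E−M) with t = 2/3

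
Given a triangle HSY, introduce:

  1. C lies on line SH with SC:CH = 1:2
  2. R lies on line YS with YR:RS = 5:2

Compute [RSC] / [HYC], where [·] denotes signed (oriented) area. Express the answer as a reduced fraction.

Assign H = (0, 0), S = (1, 0), Y = (0, 1) — the answer is frame-independent, so this choice is without loss of generality.
1. C lies on line SH with SC:CH = 1:2 ⇒ C = (2/3, 0)
2. R lies on line YS with YR:RS = 5:2 ⇒ R = (5/7, 2/7)
2·[RSC] = -2/21, 2·[HYC] = -2/3
[RSC]:[HYC] = -2/21:-2/3 = 1/7

[RSC]:[HYC] = 1/7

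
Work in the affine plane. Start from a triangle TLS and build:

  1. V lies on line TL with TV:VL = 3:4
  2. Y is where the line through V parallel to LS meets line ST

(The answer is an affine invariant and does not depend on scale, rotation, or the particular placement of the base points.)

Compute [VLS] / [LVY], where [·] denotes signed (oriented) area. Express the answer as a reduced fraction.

[VLS]:[LVY] = -7/3

Set T = (0, 0), L = (1, 0), S = (0, 1); any affine frame gives the same invariant.
1. V lies on line TL with TV:VL = 3:4 ⇒ V = (3/7, 0)
2. Y is where the line through V parallel to LS meets line ST ⇒ Y = (0, 3/7)
2·[VLS] = 4/7, 2·[LVY] = -12/49
[VLS]:[LVY] = 4/7:-12/49 = -7/3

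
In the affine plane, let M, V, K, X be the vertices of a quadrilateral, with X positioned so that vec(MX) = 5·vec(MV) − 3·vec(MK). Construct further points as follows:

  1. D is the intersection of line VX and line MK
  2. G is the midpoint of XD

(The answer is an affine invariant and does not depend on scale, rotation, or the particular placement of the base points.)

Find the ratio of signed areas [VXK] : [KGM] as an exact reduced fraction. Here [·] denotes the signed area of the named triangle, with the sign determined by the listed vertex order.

Assign M = (0, 0), V = (1, 0), K = (0, 1), X = (5, -3) — the answer is frame-independent, so this choice is without loss of generality.
1. D is the intersection of line VX and line MK ⇒ D = (0, 3/4)
2. G is the midpoint of XD ⇒ G = (5/2, -9/8)
2·[VXK] = 1, 2·[KGM] = -5/2
[VXK]:[KGM] = 1:-5/2 = -2/5

[VXK]:[KGM] = -2/5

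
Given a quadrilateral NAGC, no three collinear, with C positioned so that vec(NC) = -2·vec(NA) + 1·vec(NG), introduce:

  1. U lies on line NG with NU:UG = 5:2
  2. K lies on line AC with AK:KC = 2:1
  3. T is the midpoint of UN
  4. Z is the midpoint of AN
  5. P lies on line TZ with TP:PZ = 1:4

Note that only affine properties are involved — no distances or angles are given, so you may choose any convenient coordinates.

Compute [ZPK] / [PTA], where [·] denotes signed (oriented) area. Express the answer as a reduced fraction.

[ZPK]:[PTA] = -68/15

Set N = (0, 0), A = (1, 0), G = (0, 1), C = (-2, 1); any affine frame gives the same invariant.
1. U lies on line NG with NU:UG = 5:2 ⇒ U = (0, 5/7)
2. K lies on line AC with AK:KC = 2:1 ⇒ K = (-1, 2/3)
3. T is the midpoint of UN ⇒ T = (0, 5/14)
4. Z is the midpoint of AN ⇒ Z = (1/2, 0)
5. P lies on line TZ with TP:PZ = 1:4 ⇒ P = (1/10, 2/7)
2·[ZPK] = 17/105, 2·[PTA] = -1/28
[ZPK]:[PTA] = 17/105:-1/28 = -68/15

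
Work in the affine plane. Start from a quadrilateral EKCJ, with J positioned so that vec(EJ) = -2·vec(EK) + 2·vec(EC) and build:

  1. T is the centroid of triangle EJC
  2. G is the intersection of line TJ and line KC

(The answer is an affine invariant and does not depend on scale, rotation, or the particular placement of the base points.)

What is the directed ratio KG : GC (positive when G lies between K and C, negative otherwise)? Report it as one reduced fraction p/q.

Choose coordinates E = (0, 0), K = (1, 0), C = (0, 1), J = (-2, 2).
1. T is the centroid of triangle EJC ⇒ T = (-2/3, 1)
2. G is the intersection of line TJ and line KC ⇒ G = (2, -1)
G = K + t·(C−K) with t = -1, so KG:GC = t:(1−t) = -1:2

KG:GC = -1/2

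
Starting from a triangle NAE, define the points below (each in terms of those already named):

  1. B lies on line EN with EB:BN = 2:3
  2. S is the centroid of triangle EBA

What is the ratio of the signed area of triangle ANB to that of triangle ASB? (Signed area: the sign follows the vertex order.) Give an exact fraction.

[ANB]:[ASB] = -9/2

Work in coordinates with N = (0, 0), A = (1, 0), E = (0, 1).
1. B lies on line EN with EB:BN = 2:3 ⇒ B = (0, 3/5)
2. S is the centroid of triangle EBA ⇒ S = (1/3, 8/15)
2·[ANB] = -3/5, 2·[ASB] = 2/15
[ANB]:[ASB] = -3/5:2/15 = -9/2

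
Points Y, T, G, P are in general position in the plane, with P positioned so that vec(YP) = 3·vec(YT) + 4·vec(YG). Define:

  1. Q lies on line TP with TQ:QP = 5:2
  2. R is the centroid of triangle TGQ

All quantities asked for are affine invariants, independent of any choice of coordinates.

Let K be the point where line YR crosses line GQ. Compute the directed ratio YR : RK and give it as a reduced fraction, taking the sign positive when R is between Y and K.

YR:RK = 7/10

Set Y = (0, 0), T = (1, 0), G = (0, 1), P = (3, 4); any affine frame gives the same invariant.
1. Q lies on line TP with TQ:QP = 5:2 ⇒ Q = (17/7, 20/7)
2. R is the centroid of triangle TGQ ⇒ R = (8/7, 9/7)
line YR meets GQ at K = (136/49, 153/49)
R = Y + t·(K−Y) with t = 7/17, so YR:RK = 7/17:10/17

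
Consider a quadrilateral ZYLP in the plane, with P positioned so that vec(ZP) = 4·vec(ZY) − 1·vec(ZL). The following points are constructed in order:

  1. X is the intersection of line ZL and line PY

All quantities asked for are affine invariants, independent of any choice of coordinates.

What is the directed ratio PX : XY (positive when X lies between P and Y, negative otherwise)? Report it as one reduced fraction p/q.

PX:XY = -4

Work in coordinates with Z = (0, 0), Y = (1, 0), L = (0, 1), P = (4, -1).
1. X is the intersection of line ZL and line PY ⇒ X = (0, 1/3)
X = P + t·(Y−P) with t = 4/3, so PX:XY = t:(1−t) = 4/3:-1/3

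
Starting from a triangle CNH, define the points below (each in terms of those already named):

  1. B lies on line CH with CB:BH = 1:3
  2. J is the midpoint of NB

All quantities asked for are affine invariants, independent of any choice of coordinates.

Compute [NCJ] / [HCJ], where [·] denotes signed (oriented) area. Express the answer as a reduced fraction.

Work in coordinates with C = (0, 0), N = (1, 0), H = (0, 1).
1. B lies on line CH with CB:BH = 1:3 ⇒ B = (0, 1/4)
2. J is the midpoint of NB ⇒ J = (1/2, 1/8)
2·[NCJ] = -1/8, 2·[HCJ] = 1/2
[NCJ]:[HCJ] = -1/8:1/2 = -1/4

[NCJ]:[HCJ] = -1/4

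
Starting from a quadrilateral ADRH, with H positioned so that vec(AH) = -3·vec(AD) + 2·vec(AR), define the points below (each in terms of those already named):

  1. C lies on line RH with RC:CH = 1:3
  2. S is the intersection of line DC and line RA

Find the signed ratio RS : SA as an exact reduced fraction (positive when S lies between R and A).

Set A = (0, 0), D = (1, 0), R = (0, 1), H = (-3, 2); any affine frame gives the same invariant.
1. C lies on line RH with RC:CH = 1:3 ⇒ C = (-3/4, 5/4)
2. S is the intersection of line DC and line RA ⇒ S = (0, 5/7)
S = R + t·(A−R) with t = 2/7, so RS:SA = t:(1−t) = 2/7:5/7

RS:SA = 2/5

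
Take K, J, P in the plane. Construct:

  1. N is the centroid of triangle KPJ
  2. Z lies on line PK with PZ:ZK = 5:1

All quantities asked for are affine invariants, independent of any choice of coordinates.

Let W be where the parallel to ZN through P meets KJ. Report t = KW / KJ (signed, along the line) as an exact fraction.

t = -2

Work in coordinates with K = (0, 0), J = (1, 0), P = (0, 1).
1. N is the centroid of triangle KPJ ⇒ N = (1/3, 1/3)
2. Z lies on line PK with PZ:ZK = 5:1 ⇒ Z = (0, 1/6)
through P parallel to ZN: direction (1/3, 1/6); meets KJ at W = (-2, 0)
W = K + t·(J−K) with t = -2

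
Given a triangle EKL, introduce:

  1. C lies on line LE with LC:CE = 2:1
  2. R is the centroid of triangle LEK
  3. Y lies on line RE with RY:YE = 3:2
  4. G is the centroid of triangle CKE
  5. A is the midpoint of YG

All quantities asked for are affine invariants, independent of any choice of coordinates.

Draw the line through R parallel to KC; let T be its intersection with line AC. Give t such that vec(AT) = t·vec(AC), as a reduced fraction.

t = 11/6

Work in coordinates with E = (0, 0), K = (1, 0), L = (0, 1).
1. C lies on line LE with LC:CE = 2:1 ⇒ C = (0, 1/3)
2. R is the centroid of triangle LEK ⇒ R = (1/3, 1/3)
3. Y lies on line RE with RY:YE = 3:2 ⇒ Y = (2/15, 2/15)
4. G is the centroid of triangle CKE ⇒ G = (1/3, 1/9)
5. A is the midpoint of YG ⇒ A = (7/30, 11/90)
through R parallel to KC: direction (-1, 1/3); meets AC at T = (-7/36, 55/108)
T = A + t·(C−A) with t = 11/6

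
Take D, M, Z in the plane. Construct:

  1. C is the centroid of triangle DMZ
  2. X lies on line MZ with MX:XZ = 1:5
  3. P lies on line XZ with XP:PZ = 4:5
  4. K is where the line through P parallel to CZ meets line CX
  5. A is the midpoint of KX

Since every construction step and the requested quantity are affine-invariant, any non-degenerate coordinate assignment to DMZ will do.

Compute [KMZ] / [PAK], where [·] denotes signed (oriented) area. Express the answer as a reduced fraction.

[KMZ]:[PAK] = -27/5

Set D = (0, 0), M = (1, 0), Z = (0, 1); any affine frame gives the same invariant.
1. C is the centroid of triangle DMZ ⇒ C = (1/3, 1/3)
2. X lies on line MZ with MX:XZ = 1:5 ⇒ X = (5/6, 1/6)
3. P lies on line XZ with XP:PZ = 4:5 ⇒ P = (25/54, 29/54)
4. K is where the line through P parallel to CZ meets line CX ⇒ K = (11/18, 13/54)
5. A is the midpoint of KX ⇒ A = (13/18, 11/54)
2·[KMZ] = 4/27, 2·[PAK] = -20/729
[KMZ]:[PAK] = 4/27:-20/729 = -27/5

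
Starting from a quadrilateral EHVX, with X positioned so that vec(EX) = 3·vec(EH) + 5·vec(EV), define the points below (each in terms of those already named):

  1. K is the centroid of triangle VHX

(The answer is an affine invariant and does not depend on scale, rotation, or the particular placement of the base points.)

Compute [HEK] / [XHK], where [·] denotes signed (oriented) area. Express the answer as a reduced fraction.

Set E = (0, 0), H = (1, 0), V = (0, 1), X = (3, 5); any affine frame gives the same invariant.
1. K is the centroid of triangle VHX ⇒ K = (4/3, 2)
2·[HEK] = -2, 2·[XHK] = -7/3
[HEK]:[XHK] = -2:-7/3 = 6/7

[HEK]:[XHK] = 6/7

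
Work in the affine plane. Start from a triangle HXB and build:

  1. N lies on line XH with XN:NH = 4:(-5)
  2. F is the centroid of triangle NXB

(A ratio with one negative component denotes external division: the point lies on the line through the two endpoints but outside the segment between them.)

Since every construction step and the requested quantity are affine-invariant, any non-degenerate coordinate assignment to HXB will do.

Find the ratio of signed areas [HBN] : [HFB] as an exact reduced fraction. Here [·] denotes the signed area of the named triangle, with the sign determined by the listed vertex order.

[HBN]:[HFB] = -5/2

Work in coordinates with H = (0, 0), X = (1, 0), B = (0, 1).
1. N lies on line XH with XN:NH = 4:(-5) ⇒ N = (5, 0)
2. F is the centroid of triangle NXB ⇒ F = (2, 1/3)
2·[HBN] = -5, 2·[HFB] = 2
[HBN]:[HFB] = -5:2 = -5/2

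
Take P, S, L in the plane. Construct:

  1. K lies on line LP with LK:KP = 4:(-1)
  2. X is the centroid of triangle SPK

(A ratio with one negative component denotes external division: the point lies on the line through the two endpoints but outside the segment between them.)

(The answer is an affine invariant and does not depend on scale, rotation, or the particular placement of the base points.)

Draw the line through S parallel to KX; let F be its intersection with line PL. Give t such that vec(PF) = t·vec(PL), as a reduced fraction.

Set P = (0, 0), S = (1, 0), L = (0, 1); any affine frame gives the same invariant.
1. K lies on line LP with LK:KP = 4:(-1) ⇒ K = (0, -1/3)
2. X is the centroid of triangle SPK ⇒ X = (1/3, -1/9)
through S parallel to KX: direction (1/3, 2/9); meets PL at F = (0, -2/3)
F = P + t·(L−P) with t = -2/3

t = -2/3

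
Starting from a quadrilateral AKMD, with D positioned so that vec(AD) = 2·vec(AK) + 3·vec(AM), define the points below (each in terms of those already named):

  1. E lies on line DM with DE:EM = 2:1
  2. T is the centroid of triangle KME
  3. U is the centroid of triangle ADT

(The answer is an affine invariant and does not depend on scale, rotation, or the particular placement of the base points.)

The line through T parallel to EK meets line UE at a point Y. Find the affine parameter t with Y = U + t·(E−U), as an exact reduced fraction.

t = 17/5

Choose coordinates A = (0, 0), K = (1, 0), M = (0, 1), D = (2, 3).
1. E lies on line DM with DE:EM = 2:1 ⇒ E = (2/3, 5/3)
2. T is the centroid of triangle KME ⇒ T = (5/9, 8/9)
3. U is the centroid of triangle ADT ⇒ U = (23/27, 35/27)
through T parallel to EK: direction (1/3, -5/3); meets UE at Y = (2/9, 23/9)
Y = U + t·(E−U) with t = 17/5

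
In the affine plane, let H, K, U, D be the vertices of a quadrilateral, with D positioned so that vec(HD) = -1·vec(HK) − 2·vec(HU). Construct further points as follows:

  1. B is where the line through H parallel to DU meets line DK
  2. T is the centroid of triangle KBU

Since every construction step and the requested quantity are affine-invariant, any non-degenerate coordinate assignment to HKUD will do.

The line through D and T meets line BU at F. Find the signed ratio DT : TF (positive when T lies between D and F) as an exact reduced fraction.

Set H = (0, 0), K = (1, 0), U = (0, 1), D = (-1, -2); any affine frame gives the same invariant.
1. B is where the line through H parallel to DU meets line DK ⇒ B = (-1/2, -3/2)
2. T is the centroid of triangle KBU ⇒ T = (1/6, -1/6)
line DT meets BU at F = (-5/12, -13/12)
T = D + t·(F−D) with t = 2, so DT:TF = 2:-1

DT:TF = -2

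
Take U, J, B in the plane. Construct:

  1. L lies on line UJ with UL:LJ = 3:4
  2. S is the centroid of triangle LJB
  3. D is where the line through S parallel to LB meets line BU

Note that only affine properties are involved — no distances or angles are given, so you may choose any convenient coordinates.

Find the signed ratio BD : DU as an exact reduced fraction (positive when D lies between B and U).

BD:DU = -4/13

Work in coordinates with U = (0, 0), J = (1, 0), B = (0, 1).
1. L lies on line UJ with UL:LJ = 3:4 ⇒ L = (3/7, 0)
2. S is the centroid of triangle LJB ⇒ S = (10/21, 1/3)
3. D is where the line through S parallel to LB meets line BU ⇒ D = (0, 13/9)
D = B + t·(U−B) with t = -4/9, so BD:DU = t:(1−t) = -4/9:13/9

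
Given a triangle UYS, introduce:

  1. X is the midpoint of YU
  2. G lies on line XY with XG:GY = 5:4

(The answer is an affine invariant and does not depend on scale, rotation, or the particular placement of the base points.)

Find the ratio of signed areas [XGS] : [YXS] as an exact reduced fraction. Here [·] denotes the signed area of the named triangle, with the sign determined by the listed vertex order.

[XGS]:[YXS] = -5/9

Choose coordinates U = (0, 0), Y = (1, 0), S = (0, 1).
1. X is the midpoint of YU ⇒ X = (1/2, 0)
2. G lies on line XY with XG:GY = 5:4 ⇒ G = (7/9, 0)
2·[XGS] = 5/18, 2·[YXS] = -1/2
[XGS]:[YXS] = 5/18:-1/2 = -5/9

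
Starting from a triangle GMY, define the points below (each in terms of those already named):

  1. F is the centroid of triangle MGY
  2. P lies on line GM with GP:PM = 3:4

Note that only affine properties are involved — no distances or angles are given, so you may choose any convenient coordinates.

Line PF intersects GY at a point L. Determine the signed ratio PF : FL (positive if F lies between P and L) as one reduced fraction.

Assign G = (0, 0), M = (1, 0), Y = (0, 1) — the answer is frame-independent, so this choice is without loss of generality.
1. F is the centroid of triangle MGY ⇒ F = (1/3, 1/3)
2. P lies on line GM with GP:PM = 3:4 ⇒ P = (3/7, 0)
line PF meets GY at L = (0, 3/2)
F = P + t·(L−P) with t = 2/9, so PF:FL = 2/9:7/9

PF:FL = 2/7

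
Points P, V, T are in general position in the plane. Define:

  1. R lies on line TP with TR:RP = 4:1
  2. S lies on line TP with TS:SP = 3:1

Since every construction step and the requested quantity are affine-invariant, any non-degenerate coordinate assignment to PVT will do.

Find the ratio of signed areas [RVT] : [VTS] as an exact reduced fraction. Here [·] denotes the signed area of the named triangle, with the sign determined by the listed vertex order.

Work in coordinates with P = (0, 0), V = (1, 0), T = (0, 1).
1. R lies on line TP with TR:RP = 4:1 ⇒ R = (0, 1/5)
2. S lies on line TP with TS:SP = 3:1 ⇒ S = (0, 1/4)
2·[RVT] = 4/5, 2·[VTS] = 3/4
[RVT]:[VTS] = 4/5:3/4 = 16/15

[RVT]:[VTS] = 16/15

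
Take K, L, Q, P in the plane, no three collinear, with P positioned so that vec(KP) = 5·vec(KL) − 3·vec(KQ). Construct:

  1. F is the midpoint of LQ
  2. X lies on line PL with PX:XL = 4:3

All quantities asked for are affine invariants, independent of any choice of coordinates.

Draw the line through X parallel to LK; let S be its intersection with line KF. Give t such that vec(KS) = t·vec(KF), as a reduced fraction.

Choose coordinates K = (0, 0), L = (1, 0), Q = (0, 1), P = (5, -3).
1. F is the midpoint of LQ ⇒ F = (1/2, 1/2)
2. X lies on line PL with PX:XL = 4:3 ⇒ X = (19/7, -9/7)
through X parallel to LK: direction (-1, 0); meets KF at S = (-9/7, -9/7)
S = K + t·(F−K) with t = -18/7

t = -18/7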